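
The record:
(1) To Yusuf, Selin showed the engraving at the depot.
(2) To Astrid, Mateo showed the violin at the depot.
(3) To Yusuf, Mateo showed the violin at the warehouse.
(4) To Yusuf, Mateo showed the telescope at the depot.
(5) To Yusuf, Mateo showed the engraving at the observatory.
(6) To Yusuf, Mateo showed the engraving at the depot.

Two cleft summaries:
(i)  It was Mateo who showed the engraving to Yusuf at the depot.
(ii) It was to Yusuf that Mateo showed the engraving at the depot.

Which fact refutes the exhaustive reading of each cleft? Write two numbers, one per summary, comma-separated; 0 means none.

(i): focus "Mateo". Looking for the engraving as thing and Yusuf as recipient and at the depot as setting with some other agent — fact (1) has Selin there. Refuted.
(ii): focus "Yusuf". No fact shares Mateo as agent and the engraving as thing and at the depot as setting with a different recipient. 0.

1, 0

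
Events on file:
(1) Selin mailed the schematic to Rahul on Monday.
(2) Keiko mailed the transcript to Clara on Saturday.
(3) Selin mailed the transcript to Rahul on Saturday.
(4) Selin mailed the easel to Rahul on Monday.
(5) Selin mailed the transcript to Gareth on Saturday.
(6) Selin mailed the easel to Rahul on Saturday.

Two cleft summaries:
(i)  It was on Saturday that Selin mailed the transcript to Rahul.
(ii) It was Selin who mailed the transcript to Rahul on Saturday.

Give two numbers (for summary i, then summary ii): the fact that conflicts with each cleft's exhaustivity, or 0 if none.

0, 0

(i): focus "on Saturday". No fact shares agent = Selin, thing = the transcript, recipient = Rahul with a different setting. 0.
(ii): focus "Selin". No fact shares thing = the transcript, recipient = Rahul, setting = on Saturday with a different agent. 0.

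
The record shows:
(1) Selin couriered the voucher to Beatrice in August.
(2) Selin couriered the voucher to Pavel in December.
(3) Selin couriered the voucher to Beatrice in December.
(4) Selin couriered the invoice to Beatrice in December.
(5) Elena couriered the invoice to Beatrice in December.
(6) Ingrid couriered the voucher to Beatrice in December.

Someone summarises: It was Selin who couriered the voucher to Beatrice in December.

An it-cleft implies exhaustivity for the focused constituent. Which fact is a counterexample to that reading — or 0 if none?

The cleft puts "Selin" in focus and presupposes the open proposition with the voucher as thing and Beatrice as recipient and in December as setting.
The exhaustive reading says no other agent fits that background.
But fact (6) also has the voucher as thing and Beatrice as recipient and in December as setting, with agent = Ingrid — so the exhaustive reading fails.

6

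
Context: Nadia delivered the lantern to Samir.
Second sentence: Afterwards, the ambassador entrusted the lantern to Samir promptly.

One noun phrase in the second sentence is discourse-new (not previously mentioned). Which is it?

"the lantern" and "Samir" in the second sentence are given — already mentioned in the context.
"the ambassador" has no antecedent in the context; it is discourse-new.

the ambassador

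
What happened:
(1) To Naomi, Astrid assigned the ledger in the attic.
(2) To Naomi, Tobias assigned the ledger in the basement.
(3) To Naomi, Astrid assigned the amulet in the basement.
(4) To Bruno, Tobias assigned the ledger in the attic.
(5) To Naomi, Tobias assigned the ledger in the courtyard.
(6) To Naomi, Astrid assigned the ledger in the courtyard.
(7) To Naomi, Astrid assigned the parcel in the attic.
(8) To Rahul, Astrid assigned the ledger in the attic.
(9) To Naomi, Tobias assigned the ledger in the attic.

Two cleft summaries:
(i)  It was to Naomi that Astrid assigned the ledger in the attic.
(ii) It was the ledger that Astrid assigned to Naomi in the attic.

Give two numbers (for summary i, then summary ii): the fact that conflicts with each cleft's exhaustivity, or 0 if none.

(i): focus "Naomi". Looking for same agent, thing, setting (Astrid / the ledger / in the attic) with some other recipient — fact (8) has Rahul there. Refuted.
(ii): focus "the ledger". Looking for same agent, recipient, setting (Astrid / Naomi / in the attic) with some other thing — fact (7) has the parcel there. Refuted.

8, 7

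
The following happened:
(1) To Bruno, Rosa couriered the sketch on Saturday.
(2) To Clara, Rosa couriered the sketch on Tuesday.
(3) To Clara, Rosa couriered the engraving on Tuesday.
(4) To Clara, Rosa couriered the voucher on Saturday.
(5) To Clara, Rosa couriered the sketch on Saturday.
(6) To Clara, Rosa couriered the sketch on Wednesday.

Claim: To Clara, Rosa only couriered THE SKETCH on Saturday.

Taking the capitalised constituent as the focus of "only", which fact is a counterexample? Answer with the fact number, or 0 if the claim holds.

The capitals mark "the sketch" as focus. So "only" rules out other things, with the rest (Rosa as agent and Clara as recipient and on Saturday as setting) as background.
Fact (4) matches on Rosa as agent and Clara as recipient and on Saturday as setting, but has thing = the voucher instead. That refutes the claim.

4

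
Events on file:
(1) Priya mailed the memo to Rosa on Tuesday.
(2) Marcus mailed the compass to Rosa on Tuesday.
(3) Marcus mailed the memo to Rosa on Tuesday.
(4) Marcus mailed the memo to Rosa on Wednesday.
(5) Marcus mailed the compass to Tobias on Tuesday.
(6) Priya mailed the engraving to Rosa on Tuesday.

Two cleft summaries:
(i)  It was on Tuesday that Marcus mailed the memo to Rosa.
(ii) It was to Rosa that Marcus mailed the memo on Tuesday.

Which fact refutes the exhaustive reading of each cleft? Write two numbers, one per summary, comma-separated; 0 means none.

4, 0

(i): focus "on Tuesday". Looking for Marcus as agent and the memo as thing and Rosa as recipient with some other setting — fact (4) has on Wednesday there. Refuted.
(ii): focus "Rosa". No fact shares Marcus as agent and the memo as thing and on Tuesday as setting with a different recipient. 0.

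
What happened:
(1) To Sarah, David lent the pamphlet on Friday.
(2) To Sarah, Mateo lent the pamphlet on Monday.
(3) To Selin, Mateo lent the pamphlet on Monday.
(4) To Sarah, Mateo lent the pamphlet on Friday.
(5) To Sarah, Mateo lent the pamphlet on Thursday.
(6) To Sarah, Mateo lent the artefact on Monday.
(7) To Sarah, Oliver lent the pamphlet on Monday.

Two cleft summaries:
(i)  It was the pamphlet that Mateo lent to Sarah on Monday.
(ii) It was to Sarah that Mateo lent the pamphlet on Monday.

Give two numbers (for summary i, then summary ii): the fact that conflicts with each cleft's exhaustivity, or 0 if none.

Summary (i) focuses "the pamphlet" (the thing); background agent = Mateo, recipient = Sarah, setting = on Monday. Fact (6) matches that background with thing = the artefact — refutes (i).
Summary (ii) focuses "Sarah" (the recipient); background agent = Mateo, thing = the pamphlet, setting = on Monday. Fact (3) matches that background with recipient = Selin — refutes (ii).

6, 3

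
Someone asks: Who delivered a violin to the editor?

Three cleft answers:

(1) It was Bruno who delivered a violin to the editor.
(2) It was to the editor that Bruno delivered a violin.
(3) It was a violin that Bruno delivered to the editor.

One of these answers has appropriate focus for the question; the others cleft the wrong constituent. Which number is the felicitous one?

1

The question word "who" targets the subject (agent).
Option (1) clefts "Bruno" — that matches what the question asks about.
Option (2) clefts "to the editor" — the recipient, not what was asked.
Option (3) clefts "a violin" — the direct object, not what was asked.
So the congruent reply is (1).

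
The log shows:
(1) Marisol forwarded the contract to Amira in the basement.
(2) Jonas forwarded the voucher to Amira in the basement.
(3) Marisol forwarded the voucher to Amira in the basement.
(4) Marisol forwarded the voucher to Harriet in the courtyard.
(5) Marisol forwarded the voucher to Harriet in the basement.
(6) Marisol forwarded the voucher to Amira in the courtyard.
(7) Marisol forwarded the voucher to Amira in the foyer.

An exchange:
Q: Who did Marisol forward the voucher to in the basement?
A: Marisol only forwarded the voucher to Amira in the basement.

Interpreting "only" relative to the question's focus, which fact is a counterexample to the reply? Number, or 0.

Answering "Who did ... to ...?" puts focus on the recipient — here, "Amira".
So "only" ranges over recipients; the rest (same agent, thing, setting (Marisol / the voucher / in the basement)) is presupposed.
Fact (5) keeps same agent, thing, setting (Marisol / the voucher / in the basement) but has recipient = Harriet; that refutes the reply.
(Fact (1) would refute a reading with focus on the thing — but that is not what the question asks.)

5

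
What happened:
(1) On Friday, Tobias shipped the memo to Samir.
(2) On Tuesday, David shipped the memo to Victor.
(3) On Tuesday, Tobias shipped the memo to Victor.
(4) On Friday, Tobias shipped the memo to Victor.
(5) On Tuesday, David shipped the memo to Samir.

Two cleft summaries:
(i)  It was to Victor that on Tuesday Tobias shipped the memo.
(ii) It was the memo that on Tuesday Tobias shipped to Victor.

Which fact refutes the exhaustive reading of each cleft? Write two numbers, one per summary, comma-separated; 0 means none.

(i): focus "Victor". No fact shares same agent, thing, setting (Tobias / the memo / on Tuesday) with a different recipient. 0.
(ii): focus "the memo". No fact shares same agent, recipient, setting (Tobias / Victor / on Tuesday) with a different thing. 0.

0, 0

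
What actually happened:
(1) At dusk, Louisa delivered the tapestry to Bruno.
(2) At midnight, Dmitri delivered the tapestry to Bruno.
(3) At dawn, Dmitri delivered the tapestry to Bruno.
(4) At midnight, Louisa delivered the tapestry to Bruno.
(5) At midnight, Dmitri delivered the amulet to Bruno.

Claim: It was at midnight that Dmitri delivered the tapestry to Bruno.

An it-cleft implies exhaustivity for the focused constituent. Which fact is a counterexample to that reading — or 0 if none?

3

The cleft puts "at midnight" in focus and presupposes the open proposition with same agent, thing, recipient (Dmitri / the tapestry / Bruno).
The exhaustive reading says no other setting fits that background.
But fact (3) also has same agent, thing, recipient (Dmitri / the tapestry / Bruno), with setting = at dawn — so the exhaustive reading fails.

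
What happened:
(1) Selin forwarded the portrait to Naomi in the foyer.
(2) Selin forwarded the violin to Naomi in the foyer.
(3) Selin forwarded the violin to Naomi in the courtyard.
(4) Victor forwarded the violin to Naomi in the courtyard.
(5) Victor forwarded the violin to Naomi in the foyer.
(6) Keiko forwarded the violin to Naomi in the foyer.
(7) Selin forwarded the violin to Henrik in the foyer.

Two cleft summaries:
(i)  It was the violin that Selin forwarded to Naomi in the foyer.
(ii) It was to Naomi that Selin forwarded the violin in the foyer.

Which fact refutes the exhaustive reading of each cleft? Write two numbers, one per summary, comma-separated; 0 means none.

Summary (i) focuses "the violin" (the thing); background agent = Selin, recipient = Naomi, setting = in the foyer. Fact (1) matches that background with thing = the portrait — refutes (i).
Summary (ii) focuses "Naomi" (the recipient); background agent = Selin, thing = the violin, setting = in the foyer. Fact (7) matches that background with recipient = Henrik — refutes (ii).

1, 7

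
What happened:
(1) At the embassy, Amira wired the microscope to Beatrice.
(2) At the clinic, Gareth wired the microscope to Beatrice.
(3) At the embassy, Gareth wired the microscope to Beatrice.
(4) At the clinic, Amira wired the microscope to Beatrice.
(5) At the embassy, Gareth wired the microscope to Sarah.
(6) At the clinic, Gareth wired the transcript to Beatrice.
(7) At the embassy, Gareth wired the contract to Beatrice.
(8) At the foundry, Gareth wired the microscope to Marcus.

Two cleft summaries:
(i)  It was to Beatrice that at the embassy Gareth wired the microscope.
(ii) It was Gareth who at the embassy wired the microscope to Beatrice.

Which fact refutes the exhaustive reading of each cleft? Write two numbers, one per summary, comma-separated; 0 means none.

5, 1

(i): focus "Beatrice". Looking for same agent, thing, setting (Gareth / the microscope / at the embassy) with some other recipient — fact (5) has Sarah there. Refuted.
(ii): focus "Gareth". Looking for same thing, recipient, setting (the microscope / Beatrice / at the embassy) with some other agent — fact (1) has Amira there. Refuted.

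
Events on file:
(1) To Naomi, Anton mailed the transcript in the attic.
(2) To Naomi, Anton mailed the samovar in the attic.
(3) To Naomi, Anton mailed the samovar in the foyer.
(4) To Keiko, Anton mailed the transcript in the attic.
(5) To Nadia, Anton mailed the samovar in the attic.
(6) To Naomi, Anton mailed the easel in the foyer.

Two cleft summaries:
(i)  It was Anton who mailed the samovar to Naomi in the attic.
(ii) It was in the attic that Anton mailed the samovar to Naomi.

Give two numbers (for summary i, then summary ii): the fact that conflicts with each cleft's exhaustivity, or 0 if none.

Summary (i) focuses "Anton" (the agent); background thing = the samovar, recipient = Naomi, setting = in the attic. No fact matches that background with a different agent, so 0.
Summary (ii) focuses "in the attic" (the setting); background agent = Anton, thing = the samovar, recipient = Naomi. Fact (3) matches that background with setting = in the foyer — refutes (ii).

0, 3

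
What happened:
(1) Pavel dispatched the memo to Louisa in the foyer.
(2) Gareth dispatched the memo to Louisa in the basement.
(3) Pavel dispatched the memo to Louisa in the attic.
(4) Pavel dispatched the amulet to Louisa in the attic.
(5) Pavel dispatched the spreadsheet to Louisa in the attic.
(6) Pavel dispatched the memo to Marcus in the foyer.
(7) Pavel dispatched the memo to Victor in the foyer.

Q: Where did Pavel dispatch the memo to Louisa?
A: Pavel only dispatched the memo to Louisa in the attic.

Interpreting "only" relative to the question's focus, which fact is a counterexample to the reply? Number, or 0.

1

The question "Where did ...?" targets the setting, so in the reply the focus falls on "in the attic".
"Only" then excludes alternative settings while the background — same agent, thing, recipient (Pavel / the memo / Louisa) — is held fixed.
Fact (1) shares the background with a different setting (in the foyer) — counterexample.
(Fact (4) would refute a reading with focus on the thing — but that is not what the question asks.)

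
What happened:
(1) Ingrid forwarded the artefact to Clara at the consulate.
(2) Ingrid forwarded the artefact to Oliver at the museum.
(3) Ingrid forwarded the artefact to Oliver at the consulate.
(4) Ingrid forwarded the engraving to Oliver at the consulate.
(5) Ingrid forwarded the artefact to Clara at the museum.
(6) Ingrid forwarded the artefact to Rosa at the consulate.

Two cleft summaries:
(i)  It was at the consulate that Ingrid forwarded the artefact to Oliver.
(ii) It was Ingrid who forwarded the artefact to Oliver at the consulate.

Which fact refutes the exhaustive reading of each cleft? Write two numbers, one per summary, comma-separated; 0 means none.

(i): focus "at the consulate". Looking for same agent, thing, recipient (Ingrid / the artefact / Oliver) with some other setting — fact (2) has at the museum there. Refuted.
(ii): focus "Ingrid". No fact shares same thing, recipient, setting (the artefact / Oliver / at the consulate) with a different agent. 0.

2, 0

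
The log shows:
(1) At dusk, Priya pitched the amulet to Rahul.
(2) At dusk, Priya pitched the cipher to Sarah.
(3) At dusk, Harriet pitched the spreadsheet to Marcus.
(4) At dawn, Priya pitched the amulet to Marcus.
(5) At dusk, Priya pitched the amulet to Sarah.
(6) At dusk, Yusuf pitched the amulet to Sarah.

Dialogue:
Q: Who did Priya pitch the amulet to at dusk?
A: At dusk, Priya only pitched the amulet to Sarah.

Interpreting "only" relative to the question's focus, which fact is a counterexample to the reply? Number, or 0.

The question "Who did ... to ...?" targets the recipient, so in the reply the focus falls on "Sarah".
So "only" ranges over recipients; the rest (same agent, thing, setting (Priya / the amulet / at dusk)) is presupposed.
Fact (1) keeps same agent, thing, setting (Priya / the amulet / at dusk) but has recipient = Rahul; that refutes the reply.
(Fact (2) would refute a reading with focus on the thing — but that is not what the question asks.)

1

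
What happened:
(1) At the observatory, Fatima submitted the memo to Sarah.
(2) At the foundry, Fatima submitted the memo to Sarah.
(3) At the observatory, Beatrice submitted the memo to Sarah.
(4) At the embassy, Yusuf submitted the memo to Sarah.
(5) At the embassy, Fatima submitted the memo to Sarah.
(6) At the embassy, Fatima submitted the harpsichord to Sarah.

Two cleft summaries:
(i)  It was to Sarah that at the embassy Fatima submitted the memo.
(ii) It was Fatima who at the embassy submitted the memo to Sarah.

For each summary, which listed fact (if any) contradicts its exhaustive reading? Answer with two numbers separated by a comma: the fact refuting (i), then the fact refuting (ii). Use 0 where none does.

0, 4

Summary (i) focuses "Sarah" (the recipient); background same agent, thing, setting (Fatima / the memo / at the embassy). No fact matches that background with a different recipient, so 0.
Summary (ii) focuses "Fatima" (the agent); background same thing, recipient, setting (the memo / Sarah / at the embassy). Fact (4) matches that background with agent = Yusuf — refutes (ii).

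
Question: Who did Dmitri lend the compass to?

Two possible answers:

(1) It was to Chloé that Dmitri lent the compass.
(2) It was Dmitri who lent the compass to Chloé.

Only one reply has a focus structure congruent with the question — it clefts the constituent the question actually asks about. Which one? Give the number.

1

The question word "who" targets the recipient.
Option (1) clefts "to Chloé" — that matches what the question asks about.
Option (2) clefts "Dmitri" — the subject (agent), not what was asked.
So the congruent reply is (1).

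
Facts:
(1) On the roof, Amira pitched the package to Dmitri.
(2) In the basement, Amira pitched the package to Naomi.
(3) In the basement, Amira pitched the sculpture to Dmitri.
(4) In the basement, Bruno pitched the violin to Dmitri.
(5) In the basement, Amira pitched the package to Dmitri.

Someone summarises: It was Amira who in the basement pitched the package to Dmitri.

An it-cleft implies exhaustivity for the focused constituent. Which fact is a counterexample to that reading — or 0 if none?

The cleft puts "Amira" in focus and presupposes the open proposition with same thing, recipient, setting (the package / Dmitri / in the basement).
The exhaustive reading says no other agent fits that background.
No listed fact matches the background with a different agent. Exhaustivity holds.

0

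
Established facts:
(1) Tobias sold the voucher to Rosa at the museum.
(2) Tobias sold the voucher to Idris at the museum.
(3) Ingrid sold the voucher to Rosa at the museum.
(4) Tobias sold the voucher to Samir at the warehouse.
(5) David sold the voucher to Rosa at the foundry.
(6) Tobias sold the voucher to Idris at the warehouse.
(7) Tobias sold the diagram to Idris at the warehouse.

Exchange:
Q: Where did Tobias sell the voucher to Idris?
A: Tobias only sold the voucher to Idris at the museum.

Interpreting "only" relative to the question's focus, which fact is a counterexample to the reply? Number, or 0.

6

The question "Where did ...?" targets the setting, so in the reply the focus falls on "at the museum".
So "only" ranges over settings; the rest (same agent, thing, recipient (Tobias / the voucher / Idris)) is presupposed.
Fact (6) keeps same agent, thing, recipient (Tobias / the voucher / Idris) but has setting = at the warehouse; that refutes the reply.
(Fact (1) would refute a reading with focus on the recipient — but that is not what the question asks.)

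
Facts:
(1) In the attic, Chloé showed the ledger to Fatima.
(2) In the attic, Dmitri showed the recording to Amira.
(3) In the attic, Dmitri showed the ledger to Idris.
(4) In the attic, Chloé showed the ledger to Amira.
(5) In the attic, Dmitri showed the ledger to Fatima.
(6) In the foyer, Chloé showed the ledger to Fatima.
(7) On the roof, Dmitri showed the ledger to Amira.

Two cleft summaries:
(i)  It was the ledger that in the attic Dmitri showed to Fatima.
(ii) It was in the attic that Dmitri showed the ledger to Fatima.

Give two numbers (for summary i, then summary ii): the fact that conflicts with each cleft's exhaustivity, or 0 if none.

(i): focus "the ledger". No fact shares same agent, recipient, setting (Dmitri / Fatima / in the attic) with a different thing. 0.
(ii): focus "in the attic". No fact shares same agent, thing, recipient (Dmitri / the ledger / Fatima) with a different setting. 0.

0, 0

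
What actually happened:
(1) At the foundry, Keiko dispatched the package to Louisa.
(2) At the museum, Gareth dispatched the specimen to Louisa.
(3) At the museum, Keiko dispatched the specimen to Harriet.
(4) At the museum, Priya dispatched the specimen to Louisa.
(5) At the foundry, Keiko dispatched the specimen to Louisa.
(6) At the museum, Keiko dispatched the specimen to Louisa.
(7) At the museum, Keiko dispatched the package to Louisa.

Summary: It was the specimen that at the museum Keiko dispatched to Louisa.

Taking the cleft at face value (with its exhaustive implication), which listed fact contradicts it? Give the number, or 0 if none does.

7

Focus of the cleft: "the specimen" (the thing). Presupposed background: Keiko as agent and Louisa as recipient and at the museum as setting.
Exhaustivity: the specimen is the only thing satisfying that background.
Fact (7) shares the background but with thing = the package; exhaustivity is violated.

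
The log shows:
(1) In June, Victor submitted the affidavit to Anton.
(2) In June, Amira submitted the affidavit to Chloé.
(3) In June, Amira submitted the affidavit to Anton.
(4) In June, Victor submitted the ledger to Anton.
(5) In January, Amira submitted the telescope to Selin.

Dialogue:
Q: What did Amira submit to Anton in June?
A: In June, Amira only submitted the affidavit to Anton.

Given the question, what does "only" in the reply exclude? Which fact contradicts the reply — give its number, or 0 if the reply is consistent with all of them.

0

The question "What did ...?" targets the thing, so in the reply the focus falls on "the affidavit".
"Only" then excludes alternative things while the background — agent = Amira, recipient = Anton, setting = in June — is held fixed.
No listed fact shares that background with another thing. Nothing contradicts the reply.
(Fact (2) would refute a reading with focus on the recipient — but that is not what the question asks.)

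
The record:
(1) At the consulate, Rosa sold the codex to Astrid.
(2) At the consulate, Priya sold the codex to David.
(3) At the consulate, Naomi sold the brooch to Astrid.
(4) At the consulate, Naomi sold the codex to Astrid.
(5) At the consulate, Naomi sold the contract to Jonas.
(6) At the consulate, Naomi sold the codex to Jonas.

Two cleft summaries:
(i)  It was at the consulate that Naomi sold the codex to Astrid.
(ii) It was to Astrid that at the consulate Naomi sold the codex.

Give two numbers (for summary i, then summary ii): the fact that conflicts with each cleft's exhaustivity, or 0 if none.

0, 6

(i): focus "at the consulate". No fact shares agent = Naomi, thing = the codex, recipient = Astrid with a different setting. 0.
(ii): focus "Astrid". Looking for agent = Naomi, thing = the codex, setting = at the consulate with some other recipient — fact (6) has Jonas there. Refuted.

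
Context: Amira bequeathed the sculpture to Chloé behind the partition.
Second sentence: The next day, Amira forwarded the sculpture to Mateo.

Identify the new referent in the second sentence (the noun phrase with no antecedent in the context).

Mateo

"Amira" and "the sculpture" in the second sentence are given — already mentioned in the context.
"Mateo" has no antecedent in the context; it is discourse-new.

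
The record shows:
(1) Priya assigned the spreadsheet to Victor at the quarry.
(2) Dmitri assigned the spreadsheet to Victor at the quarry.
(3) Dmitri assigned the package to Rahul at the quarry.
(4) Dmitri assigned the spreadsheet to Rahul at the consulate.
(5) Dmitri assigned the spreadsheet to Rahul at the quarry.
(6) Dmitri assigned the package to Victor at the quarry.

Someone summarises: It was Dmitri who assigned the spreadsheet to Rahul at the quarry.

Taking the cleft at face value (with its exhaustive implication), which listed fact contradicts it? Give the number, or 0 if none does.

Focus of the cleft: "Dmitri" (the agent). Presupposed background: same thing, recipient, setting (the spreadsheet / Rahul / at the quarry).
The exhaustive reading says no other agent fits that background.
No listed fact matches the background with a different agent. Exhaustivity holds.

0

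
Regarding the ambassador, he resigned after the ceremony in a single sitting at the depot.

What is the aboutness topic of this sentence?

the ambassador

The construction explicitly marks "the ambassador" as what the sentence is about — the topic.
The remainder of the clause is the comment (what is said about the topic).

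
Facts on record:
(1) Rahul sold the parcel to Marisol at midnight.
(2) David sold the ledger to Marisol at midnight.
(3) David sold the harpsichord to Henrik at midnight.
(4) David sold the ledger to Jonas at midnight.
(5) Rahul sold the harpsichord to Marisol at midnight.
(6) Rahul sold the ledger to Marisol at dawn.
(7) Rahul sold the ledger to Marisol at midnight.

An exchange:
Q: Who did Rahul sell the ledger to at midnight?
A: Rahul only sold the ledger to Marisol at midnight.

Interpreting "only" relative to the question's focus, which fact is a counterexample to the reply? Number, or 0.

The question "Who did ... to ...?" targets the recipient, so in the reply the focus falls on "Marisol".
"Only" then excludes alternative recipients while the background — Rahul as agent and the ledger as thing and at midnight as setting — is held fixed.
No listed fact shares that background with another recipient. Nothing contradicts the reply.
(Fact (6) would refute a reading with focus on the setting — but that is not what the question asks.)

0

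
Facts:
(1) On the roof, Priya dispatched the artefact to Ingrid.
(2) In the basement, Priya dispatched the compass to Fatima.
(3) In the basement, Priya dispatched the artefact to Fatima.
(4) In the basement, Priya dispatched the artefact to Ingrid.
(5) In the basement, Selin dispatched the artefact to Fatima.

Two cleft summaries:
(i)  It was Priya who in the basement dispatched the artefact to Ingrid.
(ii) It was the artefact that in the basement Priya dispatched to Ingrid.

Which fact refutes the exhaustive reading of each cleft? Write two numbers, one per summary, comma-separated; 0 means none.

Summary (i) focuses "Priya" (the agent); background the artefact as thing and Ingrid as recipient and in the basement as setting. No fact matches that background with a different agent, so 0.
Summary (ii) focuses "the artefact" (the thing); background Priya as agent and Ingrid as recipient and in the basement as setting. No fact matches that background with a different thing, so 0.

0, 0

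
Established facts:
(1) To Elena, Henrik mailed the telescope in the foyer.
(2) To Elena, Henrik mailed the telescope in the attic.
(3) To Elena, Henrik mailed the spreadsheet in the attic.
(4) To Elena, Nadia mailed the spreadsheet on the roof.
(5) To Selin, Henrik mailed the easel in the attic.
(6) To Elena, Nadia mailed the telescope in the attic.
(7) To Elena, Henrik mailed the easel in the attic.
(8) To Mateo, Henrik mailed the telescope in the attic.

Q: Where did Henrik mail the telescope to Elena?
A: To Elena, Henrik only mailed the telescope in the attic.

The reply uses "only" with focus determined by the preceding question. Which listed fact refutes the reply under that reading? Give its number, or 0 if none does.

1

The question "Where did ...?" targets the setting, so in the reply the focus falls on "in the attic".
So "only" ranges over settings; the rest (same agent, thing, recipient (Henrik / the telescope / Elena)) is presupposed.
Fact (1) keeps same agent, thing, recipient (Henrik / the telescope / Elena) but has setting = in the foyer; that refutes the reply.
(Fact (3) would refute a reading with focus on the thing — but that is not what the question asks.)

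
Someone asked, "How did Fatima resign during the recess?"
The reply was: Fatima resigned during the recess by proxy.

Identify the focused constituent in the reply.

by proxy

The wh-word "how" asks about the manner.
In the answer, "Fatima" and "during the recess" are given — repeated from the question.
The constituent filling the manner gap is "by proxy"; that is the focus and would carry nuclear stress.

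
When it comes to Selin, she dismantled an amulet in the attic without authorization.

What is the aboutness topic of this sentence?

The construction explicitly marks "Selin" as what the sentence is about — the topic.
The remainder of the clause is the comment (what is said about the topic).

Selin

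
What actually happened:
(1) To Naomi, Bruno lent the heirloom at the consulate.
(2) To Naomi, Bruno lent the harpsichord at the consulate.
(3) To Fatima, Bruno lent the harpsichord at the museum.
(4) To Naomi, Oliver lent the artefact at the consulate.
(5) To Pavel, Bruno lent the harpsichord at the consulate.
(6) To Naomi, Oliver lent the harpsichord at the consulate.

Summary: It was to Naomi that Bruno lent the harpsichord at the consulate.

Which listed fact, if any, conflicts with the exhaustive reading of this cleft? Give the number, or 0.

5

The cleft puts "Naomi" in focus and presupposes the open proposition with same agent, thing, setting (Bruno / the harpsichord / at the consulate).
The exhaustive reading says no other recipient fits that background.
Fact (5) shares the background but with recipient = Pavel; exhaustivity is violated.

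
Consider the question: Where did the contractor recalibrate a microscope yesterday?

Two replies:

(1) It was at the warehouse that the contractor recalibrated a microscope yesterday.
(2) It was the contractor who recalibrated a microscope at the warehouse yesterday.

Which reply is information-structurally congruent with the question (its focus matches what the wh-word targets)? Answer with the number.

1

The question word "where" targets the location.
Option (1) clefts "at the warehouse" — that matches what the question asks about.
Option (2) clefts "the contractor" — the subject (agent), not what was asked.
So the congruent reply is (1).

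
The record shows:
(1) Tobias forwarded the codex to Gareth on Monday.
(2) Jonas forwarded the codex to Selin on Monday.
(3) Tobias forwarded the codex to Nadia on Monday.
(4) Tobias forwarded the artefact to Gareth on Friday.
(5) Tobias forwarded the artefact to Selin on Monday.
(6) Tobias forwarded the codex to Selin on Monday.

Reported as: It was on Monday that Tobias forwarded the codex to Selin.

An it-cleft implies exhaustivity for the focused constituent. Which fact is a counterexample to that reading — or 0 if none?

Focus of the cleft: "on Monday" (the setting). Presupposed background: same agent, thing, recipient (Tobias / the codex / Selin).
The exhaustive reading says no other setting fits that background.
No listed fact matches the background with a different setting. Exhaustivity holds.

0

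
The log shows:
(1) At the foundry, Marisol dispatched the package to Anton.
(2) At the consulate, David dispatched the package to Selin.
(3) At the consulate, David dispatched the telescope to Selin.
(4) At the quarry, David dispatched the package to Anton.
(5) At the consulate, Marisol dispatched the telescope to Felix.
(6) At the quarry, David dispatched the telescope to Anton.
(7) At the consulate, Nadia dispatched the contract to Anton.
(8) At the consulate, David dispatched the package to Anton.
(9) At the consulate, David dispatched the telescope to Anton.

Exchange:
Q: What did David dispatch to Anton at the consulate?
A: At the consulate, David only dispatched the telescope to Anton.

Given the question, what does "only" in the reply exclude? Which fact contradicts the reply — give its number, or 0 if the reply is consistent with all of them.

Answering "What did ...?" puts focus on the thing — here, "the telescope".
"Only" then excludes alternative things while the background — agent = David, recipient = Anton, setting = at the consulate — is held fixed.
Fact (8) keeps agent = David, recipient = Anton, setting = at the consulate but has thing = the package; that refutes the reply.
(Fact (3) would refute a reading with focus on the recipient — but that is not what the question asks.)

8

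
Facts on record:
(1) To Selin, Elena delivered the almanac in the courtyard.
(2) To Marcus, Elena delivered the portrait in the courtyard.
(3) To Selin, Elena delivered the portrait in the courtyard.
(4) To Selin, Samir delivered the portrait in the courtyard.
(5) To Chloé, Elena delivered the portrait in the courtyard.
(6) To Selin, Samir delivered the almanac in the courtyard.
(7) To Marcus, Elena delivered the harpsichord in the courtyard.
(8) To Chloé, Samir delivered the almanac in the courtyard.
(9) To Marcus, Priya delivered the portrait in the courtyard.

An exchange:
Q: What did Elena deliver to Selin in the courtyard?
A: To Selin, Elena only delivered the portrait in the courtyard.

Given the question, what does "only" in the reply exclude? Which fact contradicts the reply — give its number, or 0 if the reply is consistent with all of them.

The question "What did ...?" targets the thing, so in the reply the focus falls on "the portrait".
"Only" then excludes alternative things while the background — same agent, recipient, setting (Elena / Selin / in the courtyard) — is held fixed.
Fact (1) shares the background with a different thing (the almanac) — counterexample.
(Fact (2) would refute a reading with focus on the recipient — but that is not what the question asks.)

1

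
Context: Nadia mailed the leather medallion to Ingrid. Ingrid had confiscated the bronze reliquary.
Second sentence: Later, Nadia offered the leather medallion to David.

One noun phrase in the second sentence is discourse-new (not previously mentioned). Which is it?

David

"Nadia" and "the leather medallion" in the second sentence are given — already mentioned in the context.
"David" has no antecedent in the context; it is discourse-new.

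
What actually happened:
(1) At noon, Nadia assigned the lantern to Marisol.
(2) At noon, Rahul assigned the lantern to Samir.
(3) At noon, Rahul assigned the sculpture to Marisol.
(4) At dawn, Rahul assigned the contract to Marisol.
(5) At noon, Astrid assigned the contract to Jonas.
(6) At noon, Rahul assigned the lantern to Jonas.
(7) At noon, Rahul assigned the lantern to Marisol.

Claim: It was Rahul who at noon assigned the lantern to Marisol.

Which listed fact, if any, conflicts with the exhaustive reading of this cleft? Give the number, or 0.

Focus of the cleft: "Rahul" (the agent). Presupposed background: same thing, recipient, setting (the lantern / Marisol / at noon).
The exhaustive reading says no other agent fits that background.
But fact (1) also has same thing, recipient, setting (the lantern / Marisol / at noon), with agent = Nadia — so the exhaustive reading fails.

1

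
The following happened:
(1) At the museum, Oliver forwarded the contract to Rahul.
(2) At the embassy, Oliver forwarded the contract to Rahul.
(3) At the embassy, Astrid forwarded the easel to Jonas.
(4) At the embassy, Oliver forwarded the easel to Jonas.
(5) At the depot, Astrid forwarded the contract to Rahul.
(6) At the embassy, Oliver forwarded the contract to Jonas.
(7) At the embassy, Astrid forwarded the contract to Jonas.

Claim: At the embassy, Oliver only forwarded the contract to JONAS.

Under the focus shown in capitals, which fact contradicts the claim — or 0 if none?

2

Focus (in capitals) is "Jonas" — the recipient. "Only" excludes alternative recipients while holding fixed agent = Oliver, thing = the contract, setting = at the embassy.
Fact (2) matches on agent = Oliver, thing = the contract, setting = at the embassy, but has recipient = Rahul instead. That refutes the claim.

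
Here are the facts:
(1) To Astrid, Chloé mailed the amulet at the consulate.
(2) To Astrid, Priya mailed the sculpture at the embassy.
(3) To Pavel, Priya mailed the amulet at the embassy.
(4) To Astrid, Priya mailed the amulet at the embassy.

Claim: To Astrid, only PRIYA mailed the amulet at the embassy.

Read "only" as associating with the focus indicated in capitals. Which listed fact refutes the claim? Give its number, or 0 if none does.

The capitals mark "Priya" as focus. So "only" rules out other agents, with the rest (same thing, recipient, setting (the amulet / Astrid / at the embassy)) as background.
Every other fact changes something in the background, not just the agent. Nothing refutes the claim.

0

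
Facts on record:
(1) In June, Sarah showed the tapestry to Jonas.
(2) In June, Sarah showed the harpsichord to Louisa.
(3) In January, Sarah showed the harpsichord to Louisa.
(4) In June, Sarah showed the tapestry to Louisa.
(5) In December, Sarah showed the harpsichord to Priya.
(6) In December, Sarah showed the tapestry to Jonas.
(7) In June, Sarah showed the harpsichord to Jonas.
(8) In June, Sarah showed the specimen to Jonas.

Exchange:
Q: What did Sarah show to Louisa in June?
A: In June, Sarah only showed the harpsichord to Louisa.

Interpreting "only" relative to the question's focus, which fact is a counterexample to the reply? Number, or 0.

Answering "What did ...?" puts focus on the thing — here, "the harpsichord".
So "only" ranges over things; the rest (Sarah as agent and Louisa as recipient and in June as setting) is presupposed.
Fact (4) shares the background with a different thing (the tapestry) — counterexample.
(Fact (7) would refute a reading with focus on the recipient — but that is not what the question asks.)

4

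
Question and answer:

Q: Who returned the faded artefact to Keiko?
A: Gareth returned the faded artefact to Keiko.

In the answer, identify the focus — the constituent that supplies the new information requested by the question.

Gareth

The wh-word "who" asks about the subject (agent).
In the answer, "the faded artefact" and "to Keiko" are given — repeated from the question.
The constituent filling the subject (agent) gap is "Gareth"; that is the focus and would carry nuclear stress.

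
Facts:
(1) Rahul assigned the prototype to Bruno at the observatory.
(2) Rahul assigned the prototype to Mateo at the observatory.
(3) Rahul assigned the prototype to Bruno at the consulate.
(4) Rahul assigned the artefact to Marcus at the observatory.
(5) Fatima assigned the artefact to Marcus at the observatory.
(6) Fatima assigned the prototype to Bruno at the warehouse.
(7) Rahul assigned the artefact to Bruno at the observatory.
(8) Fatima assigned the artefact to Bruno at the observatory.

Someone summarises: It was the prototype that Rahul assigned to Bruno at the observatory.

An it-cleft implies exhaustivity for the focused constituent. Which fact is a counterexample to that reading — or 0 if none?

7

Focus of the cleft: "the prototype" (the thing). Presupposed background: agent = Rahul, recipient = Bruno, setting = at the observatory.
Exhaustivity: the prototype is the only thing satisfying that background.
But fact (7) also has agent = Rahul, recipient = Bruno, setting = at the observatory, with thing = the artefact — so the exhaustive reading fails.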